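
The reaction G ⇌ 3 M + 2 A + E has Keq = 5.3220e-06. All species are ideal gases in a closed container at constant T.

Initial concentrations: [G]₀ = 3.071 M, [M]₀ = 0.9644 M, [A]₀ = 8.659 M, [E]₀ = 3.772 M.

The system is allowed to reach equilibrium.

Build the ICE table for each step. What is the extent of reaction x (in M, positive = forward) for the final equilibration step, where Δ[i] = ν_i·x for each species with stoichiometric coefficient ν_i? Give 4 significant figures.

Q₀ = 82.6 vs Keq = 5.3220e-06 ⇒ Q>K, reverse
Step 1:
                    G           M           A           E
  I             3.071      0.9644       8.659       3.772
  C              0.32     -0.9601       -0.64       -0.32
  E             3.391    0.004332       8.019       3.452
  solve Keq expr → x = -0.32; check Q = 5.3220e-06

x = -0.32 M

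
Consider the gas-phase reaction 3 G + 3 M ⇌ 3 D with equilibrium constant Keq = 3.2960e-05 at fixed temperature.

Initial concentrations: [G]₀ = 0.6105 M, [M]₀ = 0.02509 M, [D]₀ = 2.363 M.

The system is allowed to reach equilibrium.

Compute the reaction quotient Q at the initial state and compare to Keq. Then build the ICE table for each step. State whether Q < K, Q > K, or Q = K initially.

Q₀ = 3.6714e+06; Q > K (proceeds reverse)

Q₀ = 3.6714e+06 vs Keq = 3.2960e-05 ⇒ Q>K, reverse
Step 1:
                    G           M           D
  I            0.6105     0.02509       2.363
  C             2.168       2.168      -2.168
  E             2.778       2.193      0.1953
  solve Keq expr → x = -0.7226; check Q = 3.2960e-05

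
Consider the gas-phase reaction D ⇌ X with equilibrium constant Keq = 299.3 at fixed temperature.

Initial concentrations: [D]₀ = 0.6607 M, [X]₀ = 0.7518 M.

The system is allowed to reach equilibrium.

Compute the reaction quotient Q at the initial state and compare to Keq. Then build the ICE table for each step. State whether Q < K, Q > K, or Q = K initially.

Q₀ = 1.138 vs Keq = 299.3 ⇒ Q<K, forward
Step 1:
                   D          X
  I           0.6607     0.7518
  C           -0.656      0.656
  E         0.004704      1.408
  solve Keq expr → x = 0.656; check Q = 299.3

Q₀ = 1.138; Q < K (proceeds forward)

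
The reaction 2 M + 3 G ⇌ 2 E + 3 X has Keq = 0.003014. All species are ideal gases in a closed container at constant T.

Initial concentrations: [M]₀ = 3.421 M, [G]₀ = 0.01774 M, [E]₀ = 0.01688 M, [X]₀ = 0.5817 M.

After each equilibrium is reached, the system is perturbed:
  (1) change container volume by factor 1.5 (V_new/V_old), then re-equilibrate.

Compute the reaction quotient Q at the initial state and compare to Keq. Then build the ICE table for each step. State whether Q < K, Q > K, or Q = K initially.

Q₀ = 0.8584; Q > K (proceeds reverse)

Q₀ = 0.8584 vs Keq = 0.003014 ⇒ Q>K, reverse
Step 1:
                  M         G         E         X
  I           3.421   0.01774   0.01688    0.5817
  C         0.01355   0.02033  -0.01355  -0.02033
  E           3.435   0.03807  0.003329    0.5614
  solve Keq expr → x = -0.006775; check Q = 0.003014
Then change container volume by factor 1.5 (V_new/V_old).
Step 2:
                  M         G         E         X
  I            2.29   0.02538   0.00222    0.3742
  C               0         0         0         0
  E            2.29   0.02538   0.00222    0.3742
  solve Keq expr → x = 0; check Q = 0.003014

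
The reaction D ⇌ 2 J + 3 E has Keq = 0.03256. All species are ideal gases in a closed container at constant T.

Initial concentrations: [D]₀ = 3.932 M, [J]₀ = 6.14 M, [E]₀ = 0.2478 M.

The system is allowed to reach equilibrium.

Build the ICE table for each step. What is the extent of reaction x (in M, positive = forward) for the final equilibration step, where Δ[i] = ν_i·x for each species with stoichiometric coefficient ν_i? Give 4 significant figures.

x = -0.03201 M

Q₀ = 0.1459 vs Keq = 0.03256 ⇒ Q>K, reverse
Step 1:
                    D           J           E
  init          3.932        6.14      0.2478
  Δ           0.03201    -0.06402    -0.09603
  eq            3.964       6.076      0.1518
  solve Keq expr → x = -0.03201; check Q = 0.03256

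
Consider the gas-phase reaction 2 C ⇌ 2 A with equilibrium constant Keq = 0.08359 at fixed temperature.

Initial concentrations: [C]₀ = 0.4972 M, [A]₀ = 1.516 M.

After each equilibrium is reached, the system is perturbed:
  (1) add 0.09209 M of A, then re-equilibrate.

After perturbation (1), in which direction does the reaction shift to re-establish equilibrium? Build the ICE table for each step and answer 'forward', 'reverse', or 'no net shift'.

Q₀ = 9.297 vs Keq = 0.08359 ⇒ Q>K, reverse
Step 1:
                   C          A
  init        0.4972      1.516
  Δ            1.064     -1.064
  eq           1.562     0.4515
  solve Keq expr → x = -0.5322; check Q = 0.08359
Then add 0.09209 M of A.
Step 2:
                   C          A
  init         1.562     0.5436
  Δ          0.07144   -0.07144
  eq           1.633     0.4722
  solve Keq expr → x = -0.03572; check Q = 0.08359

Direction: reverse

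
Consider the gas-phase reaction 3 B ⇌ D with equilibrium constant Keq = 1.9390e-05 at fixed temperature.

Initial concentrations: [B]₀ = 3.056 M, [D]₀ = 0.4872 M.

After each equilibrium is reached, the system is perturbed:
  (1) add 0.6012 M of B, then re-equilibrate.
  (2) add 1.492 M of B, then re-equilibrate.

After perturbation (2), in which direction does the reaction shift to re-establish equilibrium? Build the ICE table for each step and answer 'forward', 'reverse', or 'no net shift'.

Direction: forward

Q₀ = 0.01707 vs Keq = 1.9390e-05 ⇒ Q>K, reverse
Step 1:
                   B          D
  I            3.056     0.4872
  C            1.456    -0.4854
  E            4.512   0.001781
  solve Keq expr → x = -0.4854; check Q = 1.9390e-05
Then add 0.6012 M of B.
Step 2:
                   B          D
  I            5.113   0.001781
  C        -0.002422 8.0744e-04
  E            5.111   0.002589
  solve Keq expr → x = 8.0744e-04; check Q = 1.9390e-05
Then add 1.492 M of B.
Step 3:
                   B          D
  I            6.603   0.002589
  C        -0.008912   0.002971
  E            6.594    0.00556
  solve Keq expr → x = 0.002971; check Q = 1.9390e-05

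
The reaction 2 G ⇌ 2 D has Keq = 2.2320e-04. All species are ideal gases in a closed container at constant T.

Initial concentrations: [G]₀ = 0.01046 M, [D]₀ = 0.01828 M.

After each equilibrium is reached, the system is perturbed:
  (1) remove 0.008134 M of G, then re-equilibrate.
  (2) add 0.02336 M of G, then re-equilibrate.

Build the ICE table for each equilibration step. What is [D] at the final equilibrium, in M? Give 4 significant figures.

[D]_eq = 6.4718e-04 M

Q₀ = 3.054 vs Keq = 2.2320e-04 ⇒ Q>K, reverse
Step 1:
                    G           D
  init        0.01046     0.01828
  Δ           0.01786    -0.01786
  eq          0.02832  4.2305e-04
  solve Keq expr → x = -0.008928; check Q = 2.2320e-04
Then remove 0.008134 M of G.
Step 2:
                    G           D
  init        0.02018  4.2305e-04
  Δ        1.1973e-04 -1.1973e-04
  eq           0.0203  3.0332e-04
  solve Keq expr → x = -5.9866e-05; check Q = 2.2320e-04
Then add 0.02336 M of G.
Step 3:
                    G           D
  init        0.04366  3.0332e-04
  Δ       -3.4386e-04  3.4386e-04
  eq          0.04332  6.4718e-04
  solve Keq expr → x = 1.7193e-04; check Q = 2.2320e-04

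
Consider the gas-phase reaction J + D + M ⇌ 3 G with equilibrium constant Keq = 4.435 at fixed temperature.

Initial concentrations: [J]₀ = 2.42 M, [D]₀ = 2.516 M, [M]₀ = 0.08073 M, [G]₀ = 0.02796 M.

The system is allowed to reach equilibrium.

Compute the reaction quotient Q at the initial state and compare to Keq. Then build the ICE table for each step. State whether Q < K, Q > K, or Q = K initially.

Q₀ = 4.4468e-05; Q < K (proceeds forward)

Q₀ = 4.4468e-05 vs Keq = 4.435 ⇒ Q<K, forward
Step 1:
                    J           D           M           G
  I              2.42       2.516     0.08073     0.02796
  C          -0.07997    -0.07997    -0.07997      0.2399
  E              2.34       2.436  7.6027e-04      0.2679
  solve Keq expr → x = 0.07997; check Q = 4.435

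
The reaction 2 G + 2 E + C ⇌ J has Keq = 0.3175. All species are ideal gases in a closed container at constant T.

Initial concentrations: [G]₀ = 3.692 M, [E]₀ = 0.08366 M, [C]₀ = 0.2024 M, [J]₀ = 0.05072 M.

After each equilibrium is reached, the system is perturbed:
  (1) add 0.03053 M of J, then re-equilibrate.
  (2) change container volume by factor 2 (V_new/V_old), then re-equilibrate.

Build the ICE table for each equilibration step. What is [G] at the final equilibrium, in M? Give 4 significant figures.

Q₀ = 2.627 vs Keq = 0.3175 ⇒ Q>K, reverse
Step 1:
                  G         E         C         J
  init        3.692   0.08366    0.2024   0.05072
  Δ         0.05916   0.05916   0.02958  -0.02958
  eq          3.751    0.1428     0.232   0.02114
  solve Keq expr → x = -0.02958; check Q = 0.3175
Then add 0.03053 M of J.
Step 2:
                  G         E         C         J
  init        3.751    0.1428     0.232   0.05167
  Δ         0.03325   0.03325   0.01663  -0.01663
  eq          3.784    0.1761    0.2486   0.03504
  solve Keq expr → x = -0.01663; check Q = 0.3175
Then change container volume by factor 2 (V_new/V_old).
Step 3:
                  G         E         C         J
  init        1.892   0.08804    0.1243   0.01752
  Δ         0.03045   0.03045   0.01522  -0.01522
  eq          1.923    0.1185    0.1395  0.002299
  solve Keq expr → x = -0.01522; check Q = 0.3175

[G]_eq = 1.923 M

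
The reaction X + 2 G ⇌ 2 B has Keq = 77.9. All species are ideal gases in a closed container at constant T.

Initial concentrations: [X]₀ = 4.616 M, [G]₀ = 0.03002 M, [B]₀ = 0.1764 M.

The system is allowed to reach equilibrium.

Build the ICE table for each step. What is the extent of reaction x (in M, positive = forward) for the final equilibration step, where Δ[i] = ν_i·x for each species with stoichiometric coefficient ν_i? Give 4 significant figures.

Q₀ = 7.48 vs Keq = 77.9 ⇒ Q<K, forward
Step 1:
                   X          G          B
  init         4.616    0.03002     0.1764
  Δ        -0.009835   -0.01967    0.01967
  eq           4.606    0.01035     0.1961
  solve Keq expr → x = 0.009835; check Q = 77.9

x = 0.009835 M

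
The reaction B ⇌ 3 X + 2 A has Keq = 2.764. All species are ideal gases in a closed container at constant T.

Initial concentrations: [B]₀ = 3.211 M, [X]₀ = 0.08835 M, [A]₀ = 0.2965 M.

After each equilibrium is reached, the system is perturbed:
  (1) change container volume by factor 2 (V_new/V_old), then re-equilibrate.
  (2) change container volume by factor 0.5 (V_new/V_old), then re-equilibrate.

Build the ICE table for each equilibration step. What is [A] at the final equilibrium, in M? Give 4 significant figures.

Q₀ = 1.8881e-05 vs Keq = 2.764 ⇒ Q<K, forward
Step 1:
                  B         X         A
  I           3.211   0.08835    0.2965
  C         -0.5118     1.535     1.024
  E           2.699     1.624      1.32
  solve Keq expr → x = 0.5118; check Q = 2.764
Then change container volume by factor 2 (V_new/V_old).
Step 2:
                  B         X         A
  I            1.35    0.8119    0.6601
  C         -0.2004    0.6013    0.4009
  E           1.149     1.413     1.061
  solve Keq expr → x = 0.2004; check Q = 2.764
Then change container volume by factor 0.5 (V_new/V_old).
Step 3:
                  B         X         A
  I           2.298     2.826     2.122
  C          0.4009    -1.203   -0.8017
  E           2.699     1.624      1.32
  solve Keq expr → x = -0.4009; check Q = 2.764

[A]_eq = 1.32 M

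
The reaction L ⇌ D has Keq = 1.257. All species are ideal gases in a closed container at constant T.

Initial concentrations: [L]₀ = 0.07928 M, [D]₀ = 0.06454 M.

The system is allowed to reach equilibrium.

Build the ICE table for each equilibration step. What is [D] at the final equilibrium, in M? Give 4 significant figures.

[D]_eq = 0.0801 M

Q₀ = 0.8141 vs Keq = 1.257 ⇒ Q<K, forward
Step 1:
                  L         D
  init      0.07928   0.06454
  Δ        -0.01556   0.01556
  eq        0.06372    0.0801
  solve Keq expr → x = 0.01556; check Q = 1.257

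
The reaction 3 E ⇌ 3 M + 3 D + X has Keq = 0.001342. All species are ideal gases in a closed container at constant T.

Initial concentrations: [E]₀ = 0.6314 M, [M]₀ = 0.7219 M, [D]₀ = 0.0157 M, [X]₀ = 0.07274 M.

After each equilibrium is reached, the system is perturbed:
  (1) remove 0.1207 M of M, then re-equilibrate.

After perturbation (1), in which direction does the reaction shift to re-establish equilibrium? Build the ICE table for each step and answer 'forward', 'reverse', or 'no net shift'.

Direction: forward

Q₀ = 4.2072e-07 vs Keq = 0.001342 ⇒ Q<K, forward
Step 1:
                  E         M         D         X
  I          0.6314    0.7219    0.0157   0.07274
  C         -0.1219    0.1219    0.1219   0.04064
  E          0.5095    0.8438    0.1376    0.1134
  solve Keq expr → x = 0.04064; check Q = 0.001342
Then remove 0.1207 M of M.
Step 2:
                  E         M         D         X
  I          0.5095    0.7231    0.1376    0.1134
  C        -0.01372   0.01372   0.01372  0.004575
  E          0.4958    0.7368    0.1513     0.118
  solve Keq expr → x = 0.004575; check Q = 0.001342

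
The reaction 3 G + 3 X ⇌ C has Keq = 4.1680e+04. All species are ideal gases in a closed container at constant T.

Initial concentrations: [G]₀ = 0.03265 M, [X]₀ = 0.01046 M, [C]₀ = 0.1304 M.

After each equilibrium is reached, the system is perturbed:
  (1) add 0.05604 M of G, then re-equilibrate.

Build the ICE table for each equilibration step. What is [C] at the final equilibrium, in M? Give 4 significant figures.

[C]_eq = 0.1059 M

Q₀ = 3.2737e+09 vs Keq = 4.1680e+04 ⇒ Q>K, reverse
Step 1:
                  G         X         C
  Initial   0.03265   0.01046    0.1304
  Change    0.09447   0.09447  -0.03149
  Equil      0.1271    0.1049   0.09891
  solve Keq expr → x = -0.03149; check Q = 4.1680e+04
Then add 0.05604 M of G.
Step 2:
                  G         X         C
  Initial    0.1832    0.1049   0.09891
  Change   -0.02086  -0.02086  0.006954
  Equil      0.1623   0.08407    0.1059
  solve Keq expr → x = 0.006954; check Q = 4.1680e+04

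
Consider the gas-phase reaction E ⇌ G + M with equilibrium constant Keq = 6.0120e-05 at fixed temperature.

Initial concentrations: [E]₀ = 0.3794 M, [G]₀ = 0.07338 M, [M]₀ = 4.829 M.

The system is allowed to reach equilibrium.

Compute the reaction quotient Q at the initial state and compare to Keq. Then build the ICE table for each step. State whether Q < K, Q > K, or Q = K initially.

Q₀ = 0.934 vs Keq = 6.0120e-05 ⇒ Q>K, reverse
Step 1:
                   E          G          M
  I           0.3794    0.07338      4.829
  C          0.07337   -0.07337   -0.07337
  E           0.4528 5.7239e-06      4.756
  solve Keq expr → x = -0.07337; check Q = 6.0120e-05

Q₀ = 0.934; Q > K (proceeds reverse)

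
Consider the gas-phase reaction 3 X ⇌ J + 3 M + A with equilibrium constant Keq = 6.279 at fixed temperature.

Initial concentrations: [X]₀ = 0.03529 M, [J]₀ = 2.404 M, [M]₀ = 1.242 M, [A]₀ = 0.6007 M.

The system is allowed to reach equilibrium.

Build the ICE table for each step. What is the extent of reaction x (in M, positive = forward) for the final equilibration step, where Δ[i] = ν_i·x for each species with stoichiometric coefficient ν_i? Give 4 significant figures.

x = -0.1393 M

Q₀ = 6.2951e+04 vs Keq = 6.279 ⇒ Q>K, reverse
Step 1:
                  X         J         M         A
  init      0.03529     2.404     1.242    0.6007
  Δ           0.418   -0.1393    -0.418   -0.1393
  eq         0.4533     2.265     0.824    0.4614
  solve Keq expr → x = -0.1393; check Q = 6.279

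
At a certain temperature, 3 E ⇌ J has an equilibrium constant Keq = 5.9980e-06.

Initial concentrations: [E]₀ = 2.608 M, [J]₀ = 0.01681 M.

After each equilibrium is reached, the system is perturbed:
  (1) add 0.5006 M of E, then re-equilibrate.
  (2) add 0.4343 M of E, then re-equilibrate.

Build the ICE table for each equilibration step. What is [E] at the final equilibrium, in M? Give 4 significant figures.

Q₀ = 9.4764e-04 vs Keq = 5.9980e-06 ⇒ Q>K, reverse
Step 1:
                   E          J
  init         2.608    0.01681
  Δ          0.05009    -0.0167
  eq           2.658 1.1265e-04
  solve Keq expr → x = -0.0167; check Q = 5.9980e-06
Then add 0.5006 M of E.
Step 2:
                   E          J
  init         3.159 1.1265e-04
  Δ       -2.2902e-04 7.6342e-05
  eq           3.158 1.8899e-04
  solve Keq expr → x = 7.6342e-05; check Q = 5.9980e-06
Then add 0.4343 M of E.
Step 3:
                   E          J
  init         3.593 1.8899e-04
  Δ       -2.6733e-04 8.9108e-05
  eq           3.592 2.7810e-04
  solve Keq expr → x = 8.9108e-05; check Q = 5.9980e-06

[E]_eq = 3.592 M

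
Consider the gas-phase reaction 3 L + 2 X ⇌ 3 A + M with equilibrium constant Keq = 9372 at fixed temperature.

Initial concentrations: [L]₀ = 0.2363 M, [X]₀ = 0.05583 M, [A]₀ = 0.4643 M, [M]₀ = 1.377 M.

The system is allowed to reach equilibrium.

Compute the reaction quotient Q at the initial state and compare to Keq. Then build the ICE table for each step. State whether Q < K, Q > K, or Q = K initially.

Q₀ = 3351; Q < K (proceeds forward)

Q₀ = 3351 vs Keq = 9372 ⇒ Q<K, forward
Step 1:
                   L          X          A          M
  Initial     0.2363    0.05583     0.4643      1.377
  Change    -0.02165   -0.01443    0.02165   0.007216
  Equil       0.2147     0.0414     0.4859      1.384
  solve Keq expr → x = 0.007216; check Q = 9372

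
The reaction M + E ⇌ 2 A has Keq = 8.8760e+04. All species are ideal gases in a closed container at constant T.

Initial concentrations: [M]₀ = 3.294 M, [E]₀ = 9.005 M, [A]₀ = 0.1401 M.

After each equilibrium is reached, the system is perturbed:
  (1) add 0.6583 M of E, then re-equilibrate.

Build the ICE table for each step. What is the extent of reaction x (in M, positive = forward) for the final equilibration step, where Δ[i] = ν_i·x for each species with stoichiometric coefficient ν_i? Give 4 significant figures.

x = 9.2284e-06 M

Q₀ = 6.6171e-04 vs Keq = 8.8760e+04 ⇒ Q<K, forward
Step 1:
                  M         E         A
  I           3.294     9.005    0.1401
  C          -3.294    -3.294     6.588
  E       8.9295e-05     5.711     6.728
  solve Keq expr → x = 3.294; check Q = 8.8760e+04
Then add 0.6583 M of E.
Step 2:
                  M         E         A
  I       8.9295e-05     6.369     6.728
  C       -9.2284e-06 -9.2284e-06 1.8457e-05
  E       8.0066e-05     6.369     6.728
  solve Keq expr → x = 9.2284e-06; check Q = 8.8760e+04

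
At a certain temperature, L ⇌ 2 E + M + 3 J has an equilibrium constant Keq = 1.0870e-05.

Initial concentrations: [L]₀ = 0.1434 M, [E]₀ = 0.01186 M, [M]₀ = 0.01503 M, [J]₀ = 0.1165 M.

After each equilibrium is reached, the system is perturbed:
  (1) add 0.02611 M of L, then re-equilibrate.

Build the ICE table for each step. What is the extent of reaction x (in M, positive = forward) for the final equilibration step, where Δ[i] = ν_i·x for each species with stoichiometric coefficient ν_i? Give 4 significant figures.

x = 0.001467 M

Q₀ = 2.3311e-08 vs Keq = 1.0870e-05 ⇒ Q<K, forward
Step 1:
                   L          E          M          J
  Initial     0.1434    0.01186    0.01503     0.1165
  Change    -0.02625    0.05251    0.02625    0.07876
  Equil       0.1171    0.06437    0.04128     0.1953
  solve Keq expr → x = 0.02625; check Q = 1.0870e-05
Then add 0.02611 M of L.
Step 2:
                   L          E          M          J
  Initial     0.1433    0.06437    0.04128     0.1953
  Change   -0.001467   0.002934   0.001467   0.004401
  Equil       0.1418     0.0673    0.04275     0.1997
  solve Keq expr → x = 0.001467; check Q = 1.0870e-05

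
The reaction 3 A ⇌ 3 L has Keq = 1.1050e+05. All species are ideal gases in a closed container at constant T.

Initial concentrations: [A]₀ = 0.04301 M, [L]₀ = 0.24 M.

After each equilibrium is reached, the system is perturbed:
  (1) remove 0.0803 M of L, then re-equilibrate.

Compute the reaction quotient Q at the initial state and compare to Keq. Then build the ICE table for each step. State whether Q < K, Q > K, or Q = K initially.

Q₀ = 173.8; Q < K (proceeds forward)

Q₀ = 173.8 vs Keq = 1.1050e+05 ⇒ Q<K, forward
Step 1:
                    A           L
  I           0.04301        0.24
  C          -0.03723     0.03723
  E          0.005777      0.2772
  solve Keq expr → x = 0.01241; check Q = 1.1050e+05
Then remove 0.0803 M of L.
Step 2:
                    A           L
  I          0.005777      0.1969
  C         -0.001639    0.001639
  E          0.004138      0.1986
  solve Keq expr → x = 5.4641e-04; check Q = 1.1050e+05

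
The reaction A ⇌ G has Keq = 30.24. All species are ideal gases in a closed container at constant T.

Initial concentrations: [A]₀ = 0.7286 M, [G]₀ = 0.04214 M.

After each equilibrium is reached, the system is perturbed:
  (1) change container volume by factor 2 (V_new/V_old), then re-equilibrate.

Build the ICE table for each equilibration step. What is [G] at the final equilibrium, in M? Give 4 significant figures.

[G]_eq = 0.373 M

Q₀ = 0.05784 vs Keq = 30.24 ⇒ Q<K, forward
Step 1:
                    A           G
  I            0.7286     0.04214
  C           -0.7039      0.7039
  E           0.02467      0.7461
  solve Keq expr → x = 0.7039; check Q = 30.24
Then change container volume by factor 2 (V_new/V_old).
Step 2:
                    A           G
  I           0.01234       0.373
  C                 0           0
  E           0.01234       0.373
  solve Keq expr → x = 0; check Q = 30.24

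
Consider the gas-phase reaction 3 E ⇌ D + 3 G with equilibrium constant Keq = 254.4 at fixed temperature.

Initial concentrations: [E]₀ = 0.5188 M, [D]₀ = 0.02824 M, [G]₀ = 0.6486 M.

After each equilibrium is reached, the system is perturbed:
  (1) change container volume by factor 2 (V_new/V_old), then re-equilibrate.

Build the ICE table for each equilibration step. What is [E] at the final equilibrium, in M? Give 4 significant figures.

[E]_eq = 0.03826 M

Q₀ = 0.05518 vs Keq = 254.4 ⇒ Q<K, forward
Step 1:
                   E          D          G
  Initial     0.5188    0.02824     0.6486
  Change      -0.425     0.1417      0.425
  Equil      0.09384     0.1699      1.074
  solve Keq expr → x = 0.1417; check Q = 254.4
Then change container volume by factor 2 (V_new/V_old).
Step 2:
                   E          D          G
  Initial    0.04692    0.08495     0.5368
  Change   -0.008655   0.002885   0.008655
  Equil      0.03826    0.08783     0.5454
  solve Keq expr → x = 0.002885; check Q = 254.4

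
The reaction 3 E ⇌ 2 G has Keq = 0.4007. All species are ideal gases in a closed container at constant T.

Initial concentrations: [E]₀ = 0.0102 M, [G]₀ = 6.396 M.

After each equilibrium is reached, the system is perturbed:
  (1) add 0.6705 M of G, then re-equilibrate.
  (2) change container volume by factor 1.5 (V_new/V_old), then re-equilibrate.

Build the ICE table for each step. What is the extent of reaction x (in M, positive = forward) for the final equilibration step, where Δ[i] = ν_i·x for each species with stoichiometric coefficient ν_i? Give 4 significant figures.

Q₀ = 3.8549e+07 vs Keq = 0.4007 ⇒ Q>K, reverse
Step 1:
                    E           G
  I            0.0102       6.396
  C             3.459      -2.306
  E             3.469        4.09
  solve Keq expr → x = -1.153; check Q = 0.4007
Then add 0.6705 M of G.
Step 2:
                    E           G
  I             3.469       4.761
  C            0.2715      -0.181
  E             3.741        4.58
  solve Keq expr → x = -0.09051; check Q = 0.4007
Then change container volume by factor 1.5 (V_new/V_old).
Step 3:
                    E           G
  I             2.494       3.053
  C            0.2542     -0.1695
  E             2.748       2.884
  solve Keq expr → x = -0.08474; check Q = 0.4007

x = -0.08474 M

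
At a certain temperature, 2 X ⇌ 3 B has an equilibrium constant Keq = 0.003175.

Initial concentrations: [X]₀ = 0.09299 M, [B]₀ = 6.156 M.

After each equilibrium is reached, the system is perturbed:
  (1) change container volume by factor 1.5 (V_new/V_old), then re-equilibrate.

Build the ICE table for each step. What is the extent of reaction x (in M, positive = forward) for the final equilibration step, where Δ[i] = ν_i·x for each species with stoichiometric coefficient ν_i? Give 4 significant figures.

Q₀ = 2.6979e+04 vs Keq = 0.003175 ⇒ Q>K, reverse
Step 1:
                  X         B
  init      0.09299     6.156
  Δ           3.859    -5.789
  eq          3.952    0.3674
  solve Keq expr → x = -1.93; check Q = 0.003175
Then change container volume by factor 1.5 (V_new/V_old).
Step 2:
                  X         B
  init        2.635    0.2449
  Δ        -0.02256   0.03384
  eq          2.612    0.2788
  solve Keq expr → x = 0.01128; check Q = 0.003175

x = 0.01128 M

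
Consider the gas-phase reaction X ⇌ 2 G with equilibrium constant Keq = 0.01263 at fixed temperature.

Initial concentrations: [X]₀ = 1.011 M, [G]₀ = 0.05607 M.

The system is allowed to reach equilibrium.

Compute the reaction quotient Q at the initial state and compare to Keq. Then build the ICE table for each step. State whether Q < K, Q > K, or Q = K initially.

Q₀ = 0.00311 vs Keq = 0.01263 ⇒ Q<K, forward
Step 1:
                   X          G
  I            1.011    0.05607
  C         -0.02769    0.05537
  E           0.9833     0.1114
  solve Keq expr → x = 0.02769; check Q = 0.01263

Q₀ = 0.00311; Q < K (proceeds forward)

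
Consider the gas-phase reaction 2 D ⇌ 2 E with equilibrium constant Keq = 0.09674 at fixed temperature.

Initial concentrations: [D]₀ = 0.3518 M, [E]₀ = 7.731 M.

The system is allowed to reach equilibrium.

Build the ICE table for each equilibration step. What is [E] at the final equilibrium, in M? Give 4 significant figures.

[E]_eq = 1.918 M

Q₀ = 482.9 vs Keq = 0.09674 ⇒ Q>K, reverse
Step 1:
                  D         E
  init       0.3518     7.731
  Δ           5.813    -5.813
  eq          6.165     1.918
  solve Keq expr → x = -2.907; check Q = 0.09674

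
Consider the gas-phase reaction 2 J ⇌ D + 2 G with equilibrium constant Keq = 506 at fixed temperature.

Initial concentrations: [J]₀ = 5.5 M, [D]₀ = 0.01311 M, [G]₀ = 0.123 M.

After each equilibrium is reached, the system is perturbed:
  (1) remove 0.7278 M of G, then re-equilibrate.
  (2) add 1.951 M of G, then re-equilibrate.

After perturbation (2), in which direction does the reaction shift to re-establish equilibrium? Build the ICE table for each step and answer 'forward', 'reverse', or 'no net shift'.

Q₀ = 6.5567e-06 vs Keq = 506 ⇒ Q<K, forward
Step 1:
                   J          D          G
  I              5.5    0.01311      0.123
  C           -5.126      2.563      5.126
  E           0.3745      2.576      5.249
  solve Keq expr → x = 2.563; check Q = 506
Then remove 0.7278 M of G.
Step 2:
                   J          D          G
  I           0.3745      2.576      4.521
  C         -0.04708    0.02354    0.04708
  E           0.3274      2.599      4.568
  solve Keq expr → x = 0.02354; check Q = 506
Then add 1.951 M of G.
Step 3:
                   J          D          G
  I           0.3274      2.599      6.519
  C           0.1253   -0.06265    -0.1253
  E           0.4527      2.537      6.394
  solve Keq expr → x = -0.06265; check Q = 506

Direction: reverse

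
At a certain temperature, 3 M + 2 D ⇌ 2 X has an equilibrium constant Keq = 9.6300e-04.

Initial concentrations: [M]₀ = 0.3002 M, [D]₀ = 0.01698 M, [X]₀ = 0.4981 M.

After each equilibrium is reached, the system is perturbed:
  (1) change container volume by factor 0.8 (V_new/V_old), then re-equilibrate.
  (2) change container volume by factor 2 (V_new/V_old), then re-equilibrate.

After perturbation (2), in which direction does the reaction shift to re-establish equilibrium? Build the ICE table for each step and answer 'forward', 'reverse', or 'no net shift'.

Direction: reverse

Q₀ = 3.1807e+04 vs Keq = 9.6300e-04 ⇒ Q>K, reverse
Step 1:
                    M           D           X
  Initial      0.3002     0.01698      0.4981
  Change       0.7231      0.4821     -0.4821
  Equil         1.023       0.499     0.01603
  solve Keq expr → x = -0.241; check Q = 9.6300e-04
Then change container volume by factor 0.8 (V_new/V_old).
Step 2:
                    M           D           X
  Initial       1.279      0.6238     0.02004
  Change     -0.01093   -0.007285    0.007285
  Equil         1.268      0.6165     0.02732
  solve Keq expr → x = 0.003643; check Q = 9.6300e-04
Then change container volume by factor 2 (V_new/V_old).
Step 3:
                    M           D           X
  Initial      0.6341      0.3083     0.01366
  Change      0.01282    0.008547   -0.008547
  Equil        0.6469      0.3168    0.005115
  solve Keq expr → x = -0.004273; check Q = 9.6300e-04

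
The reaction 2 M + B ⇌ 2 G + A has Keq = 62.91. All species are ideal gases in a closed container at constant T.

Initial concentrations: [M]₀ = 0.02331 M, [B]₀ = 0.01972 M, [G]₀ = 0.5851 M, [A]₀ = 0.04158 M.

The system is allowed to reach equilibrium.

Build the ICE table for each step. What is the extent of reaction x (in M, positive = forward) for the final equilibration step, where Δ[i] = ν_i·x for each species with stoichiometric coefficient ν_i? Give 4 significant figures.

x = -0.01689 M

Q₀ = 1328 vs Keq = 62.91 ⇒ Q>K, reverse
Step 1:
                  M         B         G         A
  init      0.02331   0.01972    0.5851   0.04158
  Δ         0.03378   0.01689  -0.03378  -0.01689
  eq        0.05709   0.03661    0.5513   0.02469
  solve Keq expr → x = -0.01689; check Q = 62.91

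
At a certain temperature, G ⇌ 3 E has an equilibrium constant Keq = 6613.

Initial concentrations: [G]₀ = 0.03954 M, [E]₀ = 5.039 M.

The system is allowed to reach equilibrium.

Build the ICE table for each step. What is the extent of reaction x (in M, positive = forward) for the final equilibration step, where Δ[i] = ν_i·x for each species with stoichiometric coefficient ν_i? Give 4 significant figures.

x = 0.01951 M

Q₀ = 3236 vs Keq = 6613 ⇒ Q<K, forward
Step 1:
                  G         E
  init      0.03954     5.039
  Δ        -0.01951   0.05853
  eq        0.02003     5.098
  solve Keq expr → x = 0.01951; check Q = 6613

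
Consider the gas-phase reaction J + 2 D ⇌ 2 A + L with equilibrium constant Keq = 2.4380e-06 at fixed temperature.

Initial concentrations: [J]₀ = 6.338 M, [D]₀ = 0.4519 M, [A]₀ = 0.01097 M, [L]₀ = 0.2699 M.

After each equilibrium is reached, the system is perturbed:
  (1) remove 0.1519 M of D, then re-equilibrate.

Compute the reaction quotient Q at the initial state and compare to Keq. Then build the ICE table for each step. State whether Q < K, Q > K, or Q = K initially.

Q₀ = 2.5095e-05 vs Keq = 2.4380e-06 ⇒ Q>K, reverse
Step 1:
                  J         D         A         L
  Initial     6.338    0.4519   0.01097    0.2699
  Change   0.003734  0.007469 -0.007469 -0.003734
  Equil       6.342    0.4594  0.003501    0.2662
  solve Keq expr → x = -0.003734; check Q = 2.4380e-06
Then remove 0.1519 M of D.
Step 2:
                  J         D         A         L
  Initial     6.342    0.3075  0.003501    0.2662
  Change  5.7317e-04  0.001146 -0.001146 -5.7317e-04
  Equil       6.342    0.3086  0.002355    0.2656
  solve Keq expr → x = -5.7317e-04; check Q = 2.4380e-06

Q₀ = 2.5095e-05; Q > K (proceeds reverse)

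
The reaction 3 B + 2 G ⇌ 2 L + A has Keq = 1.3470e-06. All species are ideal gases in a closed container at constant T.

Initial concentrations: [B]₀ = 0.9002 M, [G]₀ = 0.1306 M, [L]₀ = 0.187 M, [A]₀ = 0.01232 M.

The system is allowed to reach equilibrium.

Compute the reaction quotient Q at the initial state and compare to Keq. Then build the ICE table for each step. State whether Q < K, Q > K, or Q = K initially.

Q₀ = 0.03463 vs Keq = 1.3470e-06 ⇒ Q>K, reverse
Step 1:
                    B           G           L           A
  I            0.9002      0.1306       0.187     0.01232
  C           0.03696     0.02464    -0.02464    -0.01232
  E            0.9372      0.1552      0.1624  1.0135e-06
  solve Keq expr → x = -0.01232; check Q = 1.3470e-06

Q₀ = 0.03463; Q > K (proceeds reverse)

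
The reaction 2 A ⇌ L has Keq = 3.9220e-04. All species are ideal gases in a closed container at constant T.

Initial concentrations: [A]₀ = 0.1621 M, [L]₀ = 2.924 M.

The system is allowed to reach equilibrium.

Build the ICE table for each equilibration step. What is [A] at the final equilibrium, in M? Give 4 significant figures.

[A]_eq = 5.982 M

Q₀ = 111.3 vs Keq = 3.9220e-04 ⇒ Q>K, reverse
Step 1:
                  A         L
  I          0.1621     2.924
  C            5.82     -2.91
  E           5.982   0.01403
  solve Keq expr → x = -2.91; check Q = 3.9220e-04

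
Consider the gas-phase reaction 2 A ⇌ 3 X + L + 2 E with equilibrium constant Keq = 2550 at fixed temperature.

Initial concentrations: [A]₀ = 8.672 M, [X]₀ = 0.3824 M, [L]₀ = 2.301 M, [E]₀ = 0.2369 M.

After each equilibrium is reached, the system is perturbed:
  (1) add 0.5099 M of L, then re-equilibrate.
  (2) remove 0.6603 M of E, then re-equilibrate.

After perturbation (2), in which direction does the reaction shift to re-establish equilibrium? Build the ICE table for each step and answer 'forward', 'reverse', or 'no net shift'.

Q₀ = 9.6020e-05 vs Keq = 2550 ⇒ Q<K, forward
Step 1:
                   A          X          L          E
  Initial      8.672     0.3824      2.301     0.2369
  Change       -4.61      6.916      2.305       4.61
  Equil        4.062      7.298      4.606      4.847
  solve Keq expr → x = 2.305; check Q = 2550
Then add 0.5099 M of L.
Step 2:
                   A          X          L          E
  Initial      4.062      7.298      5.116      4.847
  Change      0.0647   -0.09705   -0.03235    -0.0647
  Equil        4.126      7.201      5.084      4.783
  solve Keq expr → x = -0.03235; check Q = 2550
Then remove 0.6603 M of E.
Step 3:
                   A          X          L          E
  Initial      4.126      7.201      5.084      4.122
  Change     -0.1767     0.2651    0.08835     0.1767
  Equil         3.95      7.466      5.172      4.299
  solve Keq expr → x = 0.08835; check Q = 2550

Direction: forward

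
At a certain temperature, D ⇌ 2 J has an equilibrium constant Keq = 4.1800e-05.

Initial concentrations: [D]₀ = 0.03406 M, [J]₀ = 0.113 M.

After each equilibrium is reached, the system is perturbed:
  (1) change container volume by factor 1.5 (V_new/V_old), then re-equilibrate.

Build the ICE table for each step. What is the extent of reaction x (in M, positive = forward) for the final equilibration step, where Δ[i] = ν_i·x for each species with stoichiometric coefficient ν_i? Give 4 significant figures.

Q₀ = 0.3749 vs Keq = 4.1800e-05 ⇒ Q>K, reverse
Step 1:
                    D           J
  init        0.03406       0.113
  Δ           0.05553     -0.1111
  eq          0.08959    0.001935
  solve Keq expr → x = -0.05553; check Q = 4.1800e-05
Then change container volume by factor 1.5 (V_new/V_old).
Step 2:
                    D           J
  init        0.05973     0.00129
  Δ       -1.4402e-04  2.8804e-04
  eq          0.05958    0.001578
  solve Keq expr → x = 1.4402e-04; check Q = 4.1800e-05

x = 1.4402e-04 M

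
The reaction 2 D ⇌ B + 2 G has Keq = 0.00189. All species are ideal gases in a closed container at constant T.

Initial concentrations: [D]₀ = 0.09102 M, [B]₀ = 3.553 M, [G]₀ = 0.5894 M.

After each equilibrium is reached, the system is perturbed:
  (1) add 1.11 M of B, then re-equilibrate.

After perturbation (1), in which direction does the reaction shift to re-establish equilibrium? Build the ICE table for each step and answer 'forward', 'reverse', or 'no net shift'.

Direction: reverse

Q₀ = 149 vs Keq = 0.00189 ⇒ Q>K, reverse
Step 1:
                   D          B          G
  Initial    0.09102      3.553     0.5894
  Change      0.5734    -0.2867    -0.5734
  Equil       0.6644      3.266    0.01598
  solve Keq expr → x = -0.2867; check Q = 0.00189
Then add 1.11 M of B.
Step 2:
                   D          B          G
  Initial     0.6644      4.376    0.01598
  Change    0.002129  -0.001065  -0.002129
  Equil       0.6666      4.375    0.01385
  solve Keq expr → x = -0.001065; check Q = 0.00189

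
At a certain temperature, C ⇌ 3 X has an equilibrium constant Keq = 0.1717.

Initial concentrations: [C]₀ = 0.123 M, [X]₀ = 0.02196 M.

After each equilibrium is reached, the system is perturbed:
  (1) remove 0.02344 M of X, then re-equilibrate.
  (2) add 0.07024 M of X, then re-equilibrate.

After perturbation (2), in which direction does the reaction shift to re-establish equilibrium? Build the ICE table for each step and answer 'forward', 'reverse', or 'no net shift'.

Q₀ = 8.6098e-05 vs Keq = 0.1717 ⇒ Q<K, forward
Step 1:
                  C         X
  I           0.123   0.02196
  C        -0.06457    0.1937
  E         0.05843    0.2157
  solve Keq expr → x = 0.06457; check Q = 0.1717
Then remove 0.02344 M of X.
Step 2:
                  C         X
  I         0.05843    0.1922
  C       -0.005488   0.01646
  E         0.05294    0.2087
  solve Keq expr → x = 0.005488; check Q = 0.1717
Then add 0.07024 M of X.
Step 3:
                  C         X
  I         0.05294    0.2789
  C         0.01674  -0.05022
  E         0.06968    0.2287
  solve Keq expr → x = -0.01674; check Q = 0.1717

Direction: reverse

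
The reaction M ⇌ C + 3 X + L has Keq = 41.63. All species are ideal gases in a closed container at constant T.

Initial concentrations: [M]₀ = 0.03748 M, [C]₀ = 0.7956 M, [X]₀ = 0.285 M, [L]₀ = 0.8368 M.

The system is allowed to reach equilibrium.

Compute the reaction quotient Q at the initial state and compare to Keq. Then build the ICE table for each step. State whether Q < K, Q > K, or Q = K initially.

Q₀ = 0.4112 vs Keq = 41.63 ⇒ Q<K, forward
Step 1:
                  M         C         X         L
  init      0.03748    0.7956     0.285    0.8368
  Δ        -0.03641   0.03641    0.1092   0.03641
  eq       0.001069     0.832    0.3942    0.8732
  solve Keq expr → x = 0.03641; check Q = 41.63

Q₀ = 0.4112; Q < K (proceeds forward)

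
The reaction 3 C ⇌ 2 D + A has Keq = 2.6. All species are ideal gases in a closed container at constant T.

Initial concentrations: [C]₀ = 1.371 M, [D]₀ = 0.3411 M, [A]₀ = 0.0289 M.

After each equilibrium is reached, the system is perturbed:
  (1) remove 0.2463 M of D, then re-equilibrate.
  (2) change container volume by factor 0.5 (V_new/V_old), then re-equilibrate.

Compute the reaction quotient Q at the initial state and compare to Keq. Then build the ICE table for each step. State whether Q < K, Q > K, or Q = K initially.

Q₀ = 0.001305 vs Keq = 2.6 ⇒ Q<K, forward
Step 1:
                    C           D           A
  init          1.371      0.3411      0.0289
  Δ            -0.892      0.5947      0.2973
  eq            0.479      0.9358      0.3262
  solve Keq expr → x = 0.2973; check Q = 2.6
Then remove 0.2463 M of D.
Step 2:
                    C           D           A
  init          0.479      0.6895      0.3262
  Δ          -0.06372     0.04248     0.02124
  eq           0.4153       0.732      0.3475
  solve Keq expr → x = 0.02124; check Q = 2.6
Then change container volume by factor 0.5 (V_new/V_old).
Step 3:
                    C           D           A
  init         0.8305       1.464       0.695
  Δ                 0           0           0
  eq           0.8305       1.464       0.695
  solve Keq expr → x = 0; check Q = 2.6

Q₀ = 0.001305; Q < K (proceeds forward)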